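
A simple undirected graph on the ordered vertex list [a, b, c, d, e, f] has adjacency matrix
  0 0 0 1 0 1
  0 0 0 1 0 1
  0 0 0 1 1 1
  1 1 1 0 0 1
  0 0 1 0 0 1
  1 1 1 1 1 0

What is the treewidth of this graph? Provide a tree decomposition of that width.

Each bag holds 3 vertices, so the decomposition has width 2, which upper-bounds the treewidth. On the other hand G contains the 3-clique {c, d, f}. A clique must lie in a single bag of any decomposition, so no decomposition can have width below 2. Combining the bounds, tw(G) = 2.

Treewidth 2.
One optimal decomposition is:
Bags: B1 = {c, d, f}  B2 = {b, d, f}  B3 = {a, d, f}  B4 = {c, e, f}
Tree: B1–B2, B1–B3, B1–B4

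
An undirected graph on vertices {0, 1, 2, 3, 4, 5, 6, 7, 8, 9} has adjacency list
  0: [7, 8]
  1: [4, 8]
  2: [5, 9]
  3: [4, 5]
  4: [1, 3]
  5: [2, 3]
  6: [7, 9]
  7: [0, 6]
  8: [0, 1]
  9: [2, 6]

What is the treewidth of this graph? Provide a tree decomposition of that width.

The largest bag has 3 vertices, giving width 2; this decomposition certifies tw(G) ≤ 2. Since 6–9–2–5–3–4–1–8–0–7–6 is a cycle in G, G is not acyclic. Forests are exactly the graphs of treewidth ≤ 1, so tw(G) ≥ 2. Combining the bounds, tw(G) = 2.

Treewidth 2.
One optimal decomposition is:
Bags: B1 = {2, 6, 9}  B2 = {2, 5, 6}  B3 = {3, 5, 6}  B4 = {3, 4, 6}  B5 = {1, 4, 6}  B6 = {1, 6, 8}  B7 = {0, 6, 8}  B8 = {0, 6, 7}
Tree: B1–B2, B2–B3, B3–B4, B4–B5, B5–B6, B6–B7, B7–B8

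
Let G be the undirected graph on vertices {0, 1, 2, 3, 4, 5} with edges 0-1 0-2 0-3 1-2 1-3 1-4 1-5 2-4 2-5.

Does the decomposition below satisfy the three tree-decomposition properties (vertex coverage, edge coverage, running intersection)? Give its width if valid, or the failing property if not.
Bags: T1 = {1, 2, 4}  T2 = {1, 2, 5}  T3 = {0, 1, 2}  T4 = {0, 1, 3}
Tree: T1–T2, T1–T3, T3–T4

Checking the three conditions: (i) the bags cover all of {0, 1, 2, 3, 4, 5}; (ii) for each edge, some bag contains both endpoints; (iii) the bags containing any fixed vertex form a subtree. All hold, so the decomposition is valid with width 3 − 1 = 2.

Yes; width 2.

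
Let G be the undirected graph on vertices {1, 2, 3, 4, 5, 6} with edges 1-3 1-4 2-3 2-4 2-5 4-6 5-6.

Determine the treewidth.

A width-2 tree decomposition is:
Bags: B1 = {4, 5, 6}  B2 = {2, 4, 5}  B3 = {1, 2, 4}  B4 = {1, 2, 3}
Tree: B1–B2, B2–B3, B3–B4
Every bag has size at most 3, so the width is 3 − 1 = 2 and tw(G) ≤ 2. The edges 6–5–2–4–6 form a cycle, so G is not a tree and its treewidth is at least 2. The upper and lower bounds meet at 2, so that is the treewidth.

2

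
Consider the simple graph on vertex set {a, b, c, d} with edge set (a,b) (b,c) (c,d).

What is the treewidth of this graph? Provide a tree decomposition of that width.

Treewidth 1.
One such decomposition:
Bags: B1 = {c, d}  B2 = {b, c}  B3 = {a, b}
Tree: B1–B2, B2–B3

The largest bag has 2 vertices, giving width 1; this decomposition certifies tw(G) ≤ 1. Any graph with an edge has treewidth ≥ 1, and G has the edge d–c. The upper and lower bounds meet at 1, so that is the treewidth.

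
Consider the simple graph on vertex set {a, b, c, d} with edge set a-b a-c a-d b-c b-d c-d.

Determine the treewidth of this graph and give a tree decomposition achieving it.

Treewidth 3.
One such decomposition:
Bags: B1 = {a, b, c, d}
Tree: (single bag)

A single bag containing all 4 vertices is trivially a valid decomposition of width 3. On the other hand G contains the 4-clique {a, b, c, d}. A clique must lie in a single bag of any decomposition, so no decomposition can have width below 3. Hence tw(G) = 3 exactly.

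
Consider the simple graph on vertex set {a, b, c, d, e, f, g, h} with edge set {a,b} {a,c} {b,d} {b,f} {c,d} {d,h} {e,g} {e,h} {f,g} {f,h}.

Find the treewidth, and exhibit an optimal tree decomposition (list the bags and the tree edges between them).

Treewidth 2.
Bags: B1 = {a, c, d}  B2 = {a, b, d}  B3 = {b, d, h}  B4 = {b, f, h}  B5 = {e, f, h}  B6 = {e, f, g}
Tree: B1–B2, B2–B3, B3–B4, B4–B5, B5–B6

Every bag has size at most 3, so the width is 3 − 1 = 2 and tw(G) ≤ 2. For the lower bound, G contains the cycle c–a–b–d–c, so G is not a forest; only forests have treewidth ≤ 1, hence tw(G) ≥ 2. Combining the bounds, tw(G) = 2.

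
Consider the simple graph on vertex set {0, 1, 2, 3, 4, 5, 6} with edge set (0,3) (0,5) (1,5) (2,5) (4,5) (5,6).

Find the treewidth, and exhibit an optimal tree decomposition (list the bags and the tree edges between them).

Each bag holds 2 vertices, so the decomposition has width 1, which upper-bounds the treewidth. Any graph with an edge has treewidth ≥ 1, and G has the edge 6–5. Hence tw(G) = 1 exactly.

Treewidth 1.
Bags: B1 = {5, 6}  B2 = {0, 5}  B3 = {0, 3}  B4 = {4, 5}  B5 = {1, 5}  B6 = {2, 5}
Tree: B1–B2, B2–B3, B1–B4, B1–B5, B4–B6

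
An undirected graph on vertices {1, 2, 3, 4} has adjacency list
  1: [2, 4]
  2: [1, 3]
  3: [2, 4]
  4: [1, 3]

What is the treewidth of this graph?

A width-2 tree decomposition is:
Bags: B1 = {2, 3, 4}  B2 = {1, 2, 4}
Tree: B1–B2
The largest bag has 3 vertices, giving width 2; this decomposition certifies tw(G) ≤ 2. For the lower bound, G contains the cycle 2–3–4–1–2, so G is not a forest; only forests have treewidth ≤ 1, hence tw(G) ≥ 2. The upper and lower bounds meet at 2, so that is the treewidth.

2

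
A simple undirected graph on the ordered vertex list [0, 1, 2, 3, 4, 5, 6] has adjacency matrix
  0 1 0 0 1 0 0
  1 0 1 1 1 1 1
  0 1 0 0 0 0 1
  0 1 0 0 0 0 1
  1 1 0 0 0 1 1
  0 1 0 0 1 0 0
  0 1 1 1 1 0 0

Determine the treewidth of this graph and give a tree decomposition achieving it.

The largest bag has 3 vertices, giving width 2; this decomposition certifies tw(G) ≤ 2. Conversely, {1, 2, 6} is a clique of size 3, and the vertices of any clique must share a bag in every tree decomposition; so some bag has ≥ 3 vertices and tw(G) ≥ 2. Therefore the treewidth is 2.

Treewidth 2.
One such decomposition:
Bags: B1 = {1, 4, 6}  B2 = {1, 2, 6}  B3 = {1, 4, 5}  B4 = {0, 1, 4}  B5 = {1, 3, 6}
Tree: B1–B2, B1–B3, B1–B4, B1–B5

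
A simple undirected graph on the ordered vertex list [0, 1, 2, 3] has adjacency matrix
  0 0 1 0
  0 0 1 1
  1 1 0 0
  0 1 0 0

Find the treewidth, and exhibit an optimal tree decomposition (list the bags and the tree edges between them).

Treewidth 1.
One such decomposition:
Bags: B1 = {1, 2}  B2 = {1, 3}  B3 = {0, 2}
Tree: B1–B2, B1–B3

Each bag holds 2 vertices, so the decomposition has width 1, which upper-bounds the treewidth. Any graph with an edge has treewidth ≥ 1, and G has the edge 2–1. The upper and lower bounds meet at 1, so that is the treewidth.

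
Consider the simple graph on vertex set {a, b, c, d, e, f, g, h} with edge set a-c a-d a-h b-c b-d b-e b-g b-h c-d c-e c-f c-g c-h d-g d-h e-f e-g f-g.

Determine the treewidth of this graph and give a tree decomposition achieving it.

Each bag holds 4 vertices, so the decomposition has width 3, which upper-bounds the treewidth. On the other hand G contains the 4-clique {b, c, d, g}. A clique must lie in a single bag of any decomposition, so no decomposition can have width below 3. Hence tw(G) = 3 exactly.

Treewidth 3.
Bags: B1 = {b, c, e, g}  B2 = {b, c, d, g}  B3 = {b, c, d, h}  B4 = {a, c, d, h}  B5 = {c, e, f, g}
Tree: B1–B2, B2–B3, B3–B4, B1–B5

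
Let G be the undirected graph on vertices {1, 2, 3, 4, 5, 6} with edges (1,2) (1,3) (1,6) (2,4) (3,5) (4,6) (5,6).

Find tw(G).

2

A width-2 tree decomposition is:
Bags: B1 = {1, 2, 4}  B2 = {1, 4, 6}  B3 = {1, 3, 6}  B4 = {3, 5, 6}
Tree: B1–B2, B2–B3, B3–B4
Each bag holds 3 vertices, so the decomposition has width 2, which upper-bounds the treewidth. The edges 2–4–6–1–2 form a cycle, so G is not a tree and its treewidth is at least 2. The upper and lower bounds meet at 2, so that is the treewidth.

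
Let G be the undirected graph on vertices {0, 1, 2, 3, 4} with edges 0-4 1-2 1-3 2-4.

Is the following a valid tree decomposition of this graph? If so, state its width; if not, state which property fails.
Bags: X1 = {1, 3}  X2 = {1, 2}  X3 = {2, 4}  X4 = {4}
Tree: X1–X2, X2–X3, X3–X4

No — vertex 0 appears in no bag.

A tree decomposition must satisfy three properties: every vertex lies in some bag; for every edge, both endpoints lie together in some bag; and for every vertex, the bags containing it form a connected subtree. Here vertex 0 appears in no bag, so the decomposition is invalid.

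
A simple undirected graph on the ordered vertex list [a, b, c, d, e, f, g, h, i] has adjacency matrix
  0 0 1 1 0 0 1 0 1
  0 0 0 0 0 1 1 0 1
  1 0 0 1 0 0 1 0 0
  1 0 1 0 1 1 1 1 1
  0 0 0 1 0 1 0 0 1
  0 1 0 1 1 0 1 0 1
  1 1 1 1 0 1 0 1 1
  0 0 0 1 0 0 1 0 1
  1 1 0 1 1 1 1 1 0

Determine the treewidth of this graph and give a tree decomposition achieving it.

Treewidth 3.
One such decomposition:
Bags: B1 = {a, d, g, i}  B2 = {d, f, g, i}  B3 = {b, f, g, i}  B4 = {a, c, d, g}  B5 = {d, g, h, i}  B6 = {d, e, f, i}
Tree: B1–B2, B2–B3, B1–B4, B1–B5, B2–B6

Each bag holds 4 vertices, so the decomposition has width 3, which upper-bounds the treewidth. For the lower bound, the 4 vertices {a, c, d, g} are pairwise adjacent, and any tree decomposition puts a clique entirely inside one bag — forcing width ≥ 3. Hence tw(G) = 3 exactly.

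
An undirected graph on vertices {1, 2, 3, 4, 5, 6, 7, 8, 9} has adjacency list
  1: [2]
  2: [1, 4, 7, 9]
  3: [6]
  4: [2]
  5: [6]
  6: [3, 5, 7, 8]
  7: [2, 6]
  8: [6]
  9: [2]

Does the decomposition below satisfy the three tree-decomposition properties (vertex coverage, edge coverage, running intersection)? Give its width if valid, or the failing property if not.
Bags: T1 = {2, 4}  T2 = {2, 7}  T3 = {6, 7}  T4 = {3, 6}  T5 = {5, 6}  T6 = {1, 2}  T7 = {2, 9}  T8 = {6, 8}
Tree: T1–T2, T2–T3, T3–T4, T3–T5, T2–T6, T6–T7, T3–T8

Checking the three conditions: (i) the bags cover all of {1, 2, 3, 4, 5, 6, 7, 8, 9}; (ii) for each edge, some bag contains both endpoints; (iii) the bags containing any fixed vertex form a subtree. All hold, so the decomposition is valid with width 2 − 1 = 1.

Yes; width 1.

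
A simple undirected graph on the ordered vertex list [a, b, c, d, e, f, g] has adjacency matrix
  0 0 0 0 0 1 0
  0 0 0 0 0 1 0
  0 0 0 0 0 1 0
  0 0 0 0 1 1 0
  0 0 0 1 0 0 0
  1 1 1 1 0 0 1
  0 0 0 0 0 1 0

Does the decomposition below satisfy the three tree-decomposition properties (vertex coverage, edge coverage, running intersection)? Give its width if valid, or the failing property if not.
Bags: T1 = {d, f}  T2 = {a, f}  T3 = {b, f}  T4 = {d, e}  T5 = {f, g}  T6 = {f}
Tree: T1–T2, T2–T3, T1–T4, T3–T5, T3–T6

No — vertex c appears in no bag.

A tree decomposition must satisfy three properties: every vertex lies in some bag; for every edge, both endpoints lie together in some bag; and for every vertex, the bags containing it form a connected subtree. Here vertex c appears in no bag, so the decomposition is invalid.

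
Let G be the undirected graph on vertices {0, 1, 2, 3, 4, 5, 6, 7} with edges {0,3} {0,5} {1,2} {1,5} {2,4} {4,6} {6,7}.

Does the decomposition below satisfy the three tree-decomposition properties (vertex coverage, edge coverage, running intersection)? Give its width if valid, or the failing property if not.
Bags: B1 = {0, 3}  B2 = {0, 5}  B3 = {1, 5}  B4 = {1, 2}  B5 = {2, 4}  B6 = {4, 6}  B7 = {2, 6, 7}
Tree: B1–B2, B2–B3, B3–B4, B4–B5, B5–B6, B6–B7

No — bags containing vertex 2 are not connected in the tree.

A tree decomposition must satisfy three properties: every vertex lies in some bag; for every edge, both endpoints lie together in some bag; and for every vertex, the bags containing it form a connected subtree. Here bags containing vertex 2 are not connected in the tree, so the decomposition is invalid.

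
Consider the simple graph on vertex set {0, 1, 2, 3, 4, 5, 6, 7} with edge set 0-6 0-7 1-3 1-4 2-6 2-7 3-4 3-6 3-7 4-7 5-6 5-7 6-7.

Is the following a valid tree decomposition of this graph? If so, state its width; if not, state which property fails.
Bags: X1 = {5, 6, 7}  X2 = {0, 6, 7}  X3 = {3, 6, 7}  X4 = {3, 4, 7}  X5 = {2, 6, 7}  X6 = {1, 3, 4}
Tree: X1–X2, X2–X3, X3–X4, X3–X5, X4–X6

Yes; width 2.

Every vertex of G appears in some bag (union = {0, 1, 2, 3, 4, 5, 6, 7}); every edge is covered by a bag; and for each vertex v the set of bags containing v is connected in the bag tree. The decomposition is therefore valid. The largest bag has 3 vertices, so the width is 2.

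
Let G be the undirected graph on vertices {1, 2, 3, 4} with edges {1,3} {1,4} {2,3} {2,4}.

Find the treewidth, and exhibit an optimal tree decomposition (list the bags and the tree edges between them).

Treewidth 2.
One such decomposition:
Bags: B1 = {1, 2, 4}  B2 = {1, 2, 3}
Tree: B1–B2

Every bag has size at most 3, so the width is 3 − 1 = 2 and tw(G) ≤ 2. For the lower bound, G contains the cycle 1–4–2–3–1, so G is not a forest; only forests have treewidth ≤ 1, hence tw(G) ≥ 2. Combining the bounds, tw(G) = 2.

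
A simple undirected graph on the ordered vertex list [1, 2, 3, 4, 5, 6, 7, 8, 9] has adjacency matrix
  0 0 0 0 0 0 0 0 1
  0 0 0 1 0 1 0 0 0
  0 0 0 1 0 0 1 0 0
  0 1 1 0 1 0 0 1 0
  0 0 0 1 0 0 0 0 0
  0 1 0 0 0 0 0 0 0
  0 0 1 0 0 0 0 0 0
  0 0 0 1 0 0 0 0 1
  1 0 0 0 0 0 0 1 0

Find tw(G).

1

A width-1 tree decomposition is:
Bags: B1 = {4, 5}  B2 = {4, 8}  B3 = {8, 9}  B4 = {2, 4}  B5 = {3, 4}  B6 = {2, 6}  B7 = {1, 9}  B8 = {3, 7}
Tree: B1–B2, B2–B3, B1–B4, B2–B5, B4–B6, B3–B7, B5–B8
The largest bag has 2 vertices, giving width 1; this decomposition certifies tw(G) ≤ 1. Any graph with an edge has treewidth ≥ 1, and G has the edge 5–4. Combining the bounds, tw(G) = 1.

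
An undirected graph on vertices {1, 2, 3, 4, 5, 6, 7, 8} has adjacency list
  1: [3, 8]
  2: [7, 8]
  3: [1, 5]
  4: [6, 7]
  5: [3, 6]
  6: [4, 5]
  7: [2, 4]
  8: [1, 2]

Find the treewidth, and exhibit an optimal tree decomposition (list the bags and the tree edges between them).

Treewidth 2.
One optimal decomposition is:
Bags: B1 = {2, 7, 8}  B2 = {1, 7, 8}  B3 = {1, 3, 7}  B4 = {3, 5, 7}  B5 = {5, 6, 7}  B6 = {4, 6, 7}
Tree: B1–B2, B2–B3, B3–B4, B4–B5, B5–B6

Each bag holds 3 vertices, so the decomposition has width 2, which upper-bounds the treewidth. The edges 7–2–8–1–3–5–6–4–7 form a cycle, so G is not a tree and its treewidth is at least 2. Combining the bounds, tw(G) = 2.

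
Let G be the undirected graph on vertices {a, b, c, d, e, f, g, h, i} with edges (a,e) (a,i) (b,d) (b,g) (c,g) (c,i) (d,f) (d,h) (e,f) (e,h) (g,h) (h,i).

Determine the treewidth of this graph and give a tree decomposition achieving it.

Treewidth 3.
One such decomposition:
Bags: B1 = {a, c, e, i}  B2 = {c, e, h, i}  B3 = {c, e, g, h}  B4 = {e, f, g, h}  B5 = {d, f, g, h}  B6 = {b, d, f, g}
Tree: B1–B2, B2–B3, B3–B4, B4–B5, B5–B6

Every bag has size at most 4, so the width is 4 − 1 = 3 and tw(G) ≤ 3. For the lower bound: the 4 vertex sets {a,c,i}, {e}, {h}, {b,d,f,g} are disjoint, each induces a connected subgraph, and every pair is joined by at least one edge of G. Contracting each set to a single vertex therefore yields K_{4} as a minor, and since treewidth is minor-monotone, tw(G) ≥ tw(K_{4}) = 3. Combining the bounds, tw(G) = 3.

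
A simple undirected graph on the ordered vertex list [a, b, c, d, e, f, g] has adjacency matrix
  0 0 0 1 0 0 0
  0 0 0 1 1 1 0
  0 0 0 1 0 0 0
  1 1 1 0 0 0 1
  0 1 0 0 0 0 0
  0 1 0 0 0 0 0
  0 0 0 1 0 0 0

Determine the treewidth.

1

A width-1 tree decomposition is:
Bags: B1 = {b, f}  B2 = {b, e}  B3 = {b, d}  B4 = {d, g}  B5 = {a, d}  B6 = {c, d}
Tree: B1–B2, B2–B3, B3–B4, B3–B5, B3–B6
Every bag has size at most 2, so the width is 2 − 1 = 1 and tw(G) ≤ 1. Any graph with an edge has treewidth ≥ 1, and G has the edge f–b. Hence tw(G) = 1 exactly.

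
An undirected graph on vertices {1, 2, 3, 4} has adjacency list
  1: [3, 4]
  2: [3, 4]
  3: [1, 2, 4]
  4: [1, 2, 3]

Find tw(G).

A width-2 tree decomposition is:
Bags: B1 = {2, 3, 4}  B2 = {1, 3, 4}
Tree: B1–B2
The largest bag has 3 vertices, giving width 2; this decomposition certifies tw(G) ≤ 2. Conversely, {1, 3, 4} is a clique of size 3, and the vertices of any clique must share a bag in every tree decomposition; so some bag has ≥ 3 vertices and tw(G) ≥ 2. Combining the bounds, tw(G) = 2.

2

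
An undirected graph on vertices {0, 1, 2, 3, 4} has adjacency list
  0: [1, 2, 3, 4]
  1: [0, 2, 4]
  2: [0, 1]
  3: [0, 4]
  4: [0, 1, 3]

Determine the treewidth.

A width-2 tree decomposition is:
Bags: B1 = {0, 1, 4}  B2 = {0, 3, 4}  B3 = {0, 1, 2}
Tree: B1–B2, B1–B3
The largest bag has 3 vertices, giving width 2; this decomposition certifies tw(G) ≤ 2. For the lower bound, the 3 vertices {0, 1, 2} are pairwise adjacent, and any tree decomposition puts a clique entirely inside one bag — forcing width ≥ 2. The upper and lower bounds meet at 2, so that is the treewidth.

2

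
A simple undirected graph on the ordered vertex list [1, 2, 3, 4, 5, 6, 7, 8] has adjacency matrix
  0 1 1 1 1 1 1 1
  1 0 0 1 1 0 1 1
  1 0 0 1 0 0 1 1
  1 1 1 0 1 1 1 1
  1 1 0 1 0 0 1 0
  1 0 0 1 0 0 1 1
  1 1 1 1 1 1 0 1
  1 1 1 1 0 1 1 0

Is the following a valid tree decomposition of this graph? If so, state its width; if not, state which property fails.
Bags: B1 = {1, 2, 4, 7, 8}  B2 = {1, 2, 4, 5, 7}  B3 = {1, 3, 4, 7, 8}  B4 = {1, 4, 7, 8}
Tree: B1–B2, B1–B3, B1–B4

A tree decomposition must satisfy three properties: every vertex lies in some bag; for every edge, both endpoints lie together in some bag; and for every vertex, the bags containing it form a connected subtree. Here vertex 6 appears in no bag, so the decomposition is invalid.

No — vertex 6 appears in no bag.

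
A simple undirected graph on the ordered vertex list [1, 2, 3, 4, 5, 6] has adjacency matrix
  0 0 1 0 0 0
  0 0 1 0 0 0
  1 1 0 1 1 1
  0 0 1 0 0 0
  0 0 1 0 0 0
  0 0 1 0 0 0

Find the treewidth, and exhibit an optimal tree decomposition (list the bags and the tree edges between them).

The largest bag has 2 vertices, giving width 1; this decomposition certifies tw(G) ≤ 1. Since G has at least one edge (e.g. 4–3), it is not an edgeless graph, so tw(G) ≥ 1. Therefore the treewidth is 1.

Treewidth 1.
Bags: B1 = {3, 4}  B2 = {2, 3}  B3 = {3, 5}  B4 = {1, 3}  B5 = {3, 6}
Tree: B1–B2, B2–B3, B2–B4, B2–B5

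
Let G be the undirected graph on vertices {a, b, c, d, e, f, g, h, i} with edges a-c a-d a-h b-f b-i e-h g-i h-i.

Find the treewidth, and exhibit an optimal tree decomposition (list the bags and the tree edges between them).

The largest bag has 2 vertices, giving width 1; this decomposition certifies tw(G) ≤ 1. Any graph with an edge has treewidth ≥ 1, and G has the edge h–e. Hence tw(G) = 1 exactly.

Treewidth 1.
One such decomposition:
Bags: B1 = {e, h}  B2 = {a, h}  B3 = {h, i}  B4 = {a, c}  B5 = {b, i}  B6 = {b, f}  B7 = {g, i}  B8 = {a, d}
Tree: B1–B2, B1–B3, B2–B4, B3–B5, B5–B6, B5–B7, B2–B8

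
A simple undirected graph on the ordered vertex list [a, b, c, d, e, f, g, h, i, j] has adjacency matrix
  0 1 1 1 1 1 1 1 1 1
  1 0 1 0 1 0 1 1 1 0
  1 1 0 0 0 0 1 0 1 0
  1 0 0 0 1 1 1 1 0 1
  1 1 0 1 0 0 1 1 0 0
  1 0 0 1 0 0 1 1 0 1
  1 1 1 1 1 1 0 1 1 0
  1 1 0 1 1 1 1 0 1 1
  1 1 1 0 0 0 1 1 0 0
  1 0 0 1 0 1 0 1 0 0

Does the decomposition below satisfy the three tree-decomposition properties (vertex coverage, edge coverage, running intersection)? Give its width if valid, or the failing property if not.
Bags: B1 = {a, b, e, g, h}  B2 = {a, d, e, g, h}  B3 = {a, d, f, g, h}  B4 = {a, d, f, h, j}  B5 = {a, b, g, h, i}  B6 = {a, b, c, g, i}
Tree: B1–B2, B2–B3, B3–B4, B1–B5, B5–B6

Yes; width 4.

Checking the three conditions: (i) the bags cover all of {a, b, c, d, e, f, g, h, i, j}; (ii) for each edge, some bag contains both endpoints; (iii) the bags containing any fixed vertex form a subtree. All hold, so the decomposition is valid with width 5 − 1 = 4.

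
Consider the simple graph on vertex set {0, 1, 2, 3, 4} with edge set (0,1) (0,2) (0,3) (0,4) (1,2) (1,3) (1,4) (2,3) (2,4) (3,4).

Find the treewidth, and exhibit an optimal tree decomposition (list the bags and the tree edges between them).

Treewidth 4.
One optimal decomposition is:
Bags: B1 = {0, 1, 2, 3, 4}
Tree: (single bag)

With just one bag of size 5, the width is 5 − 1 = 4, so tw(G) ≤ 4. On the other hand G contains the 5-clique {0, 1, 2, 3, 4}. A clique must lie in a single bag of any decomposition, so no decomposition can have width below 4. Therefore the treewidth is 4.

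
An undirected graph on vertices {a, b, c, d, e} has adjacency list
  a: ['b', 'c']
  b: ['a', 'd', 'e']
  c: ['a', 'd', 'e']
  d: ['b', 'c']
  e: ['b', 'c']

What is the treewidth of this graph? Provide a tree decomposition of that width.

Treewidth 2.
Bags: B1 = {b, c, d}  B2 = {b, c, e}  B3 = {a, b, c}
Tree: B1–B2, B2–B3

Each bag holds 3 vertices, so the decomposition has width 2, which upper-bounds the treewidth. For the lower bound, G contains the cycle d–b–e–c–d, so G is not a forest; only forests have treewidth ≤ 1, hence tw(G) ≥ 2. Therefore the treewidth is 2.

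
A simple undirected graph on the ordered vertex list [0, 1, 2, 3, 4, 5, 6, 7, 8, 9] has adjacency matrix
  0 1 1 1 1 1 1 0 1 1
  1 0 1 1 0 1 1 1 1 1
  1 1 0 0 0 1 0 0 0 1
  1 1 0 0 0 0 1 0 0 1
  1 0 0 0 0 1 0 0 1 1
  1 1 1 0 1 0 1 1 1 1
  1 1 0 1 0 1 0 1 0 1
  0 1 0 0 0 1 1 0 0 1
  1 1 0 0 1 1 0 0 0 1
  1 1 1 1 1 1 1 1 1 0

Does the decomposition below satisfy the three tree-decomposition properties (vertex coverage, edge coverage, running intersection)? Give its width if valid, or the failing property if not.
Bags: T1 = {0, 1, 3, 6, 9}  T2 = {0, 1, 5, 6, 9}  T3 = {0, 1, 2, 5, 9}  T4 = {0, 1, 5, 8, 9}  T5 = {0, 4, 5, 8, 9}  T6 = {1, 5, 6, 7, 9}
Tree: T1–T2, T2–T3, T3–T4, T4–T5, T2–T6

Yes; width 4.

Checking the three conditions: (i) the bags cover all of {0, 1, 2, 3, 4, 5, 6, 7, 8, 9}; (ii) for each edge, some bag contains both endpoints; (iii) the bags containing any fixed vertex form a subtree. All hold, so the decomposition is valid with width 5 − 1 = 4.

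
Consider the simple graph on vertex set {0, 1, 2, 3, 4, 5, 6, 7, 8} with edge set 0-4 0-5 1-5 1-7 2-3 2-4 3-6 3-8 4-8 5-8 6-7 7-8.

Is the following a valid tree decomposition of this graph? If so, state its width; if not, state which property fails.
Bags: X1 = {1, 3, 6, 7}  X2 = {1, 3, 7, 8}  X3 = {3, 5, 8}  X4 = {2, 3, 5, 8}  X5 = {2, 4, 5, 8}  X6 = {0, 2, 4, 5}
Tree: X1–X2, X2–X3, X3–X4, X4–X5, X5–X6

No — edge (1,5) lies in no bag.

A tree decomposition must satisfy three properties: every vertex lies in some bag; for every edge, both endpoints lie together in some bag; and for every vertex, the bags containing it form a connected subtree. Here edge (1,5) lies in no bag, so the decomposition is invalid.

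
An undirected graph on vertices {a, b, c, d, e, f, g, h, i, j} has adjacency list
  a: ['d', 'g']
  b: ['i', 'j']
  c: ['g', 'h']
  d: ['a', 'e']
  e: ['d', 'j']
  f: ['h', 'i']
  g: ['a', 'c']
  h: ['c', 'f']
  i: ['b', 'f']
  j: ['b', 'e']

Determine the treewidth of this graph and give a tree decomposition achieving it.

Treewidth 2.
Bags: B1 = {f, h, i}  B2 = {c, h, i}  B3 = {c, g, i}  B4 = {a, g, i}  B5 = {a, d, i}  B6 = {d, e, i}  B7 = {e, i, j}  B8 = {b, i, j}
Tree: B1–B2, B2–B3, B3–B4, B4–B5, B5–B6, B6–B7, B7–B8

Every bag has size at most 3, so the width is 3 − 1 = 2 and tw(G) ≤ 2. Since i–f–h–c–g–a–d–e–j–b–i is a cycle in G, G is not acyclic. Forests are exactly the graphs of treewidth ≤ 1, so tw(G) ≥ 2. Therefore the treewidth is 2.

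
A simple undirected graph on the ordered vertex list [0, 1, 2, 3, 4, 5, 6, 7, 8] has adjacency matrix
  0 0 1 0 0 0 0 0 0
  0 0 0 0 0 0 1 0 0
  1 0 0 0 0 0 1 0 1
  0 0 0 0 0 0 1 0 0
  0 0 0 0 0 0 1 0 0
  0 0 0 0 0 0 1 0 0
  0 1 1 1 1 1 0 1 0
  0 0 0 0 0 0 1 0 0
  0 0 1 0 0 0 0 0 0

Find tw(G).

A width-1 tree decomposition is:
Bags: B1 = {2, 6}  B2 = {3, 6}  B3 = {6, 7}  B4 = {4, 6}  B5 = {0, 2}  B6 = {1, 6}  B7 = {5, 6}  B8 = {2, 8}
Tree: B1–B2, B2–B3, B1–B4, B1–B5, B2–B6, B2–B7, B5–B8
The largest bag has 2 vertices, giving width 1; this decomposition certifies tw(G) ≤ 1. G has an edge, so its treewidth is at least 1. Combining the bounds, tw(G) = 1.

1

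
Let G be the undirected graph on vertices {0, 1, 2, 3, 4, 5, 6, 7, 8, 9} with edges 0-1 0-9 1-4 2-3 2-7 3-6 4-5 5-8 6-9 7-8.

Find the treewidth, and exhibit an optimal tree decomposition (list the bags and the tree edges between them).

Treewidth 2.
Bags: B1 = {0, 6, 9}  B2 = {0, 3, 6}  B3 = {0, 2, 3}  B4 = {0, 2, 7}  B5 = {0, 7, 8}  B6 = {0, 5, 8}  B7 = {0, 4, 5}  B8 = {0, 1, 4}
Tree: B1–B2, B2–B3, B3–B4, B4–B5, B5–B6, B6–B7, B7–B8

Each bag holds 3 vertices, so the decomposition has width 2, which upper-bounds the treewidth. Since 0–9–6–3–2–7–8–5–4–1–0 is a cycle in G, G is not acyclic. Forests are exactly the graphs of treewidth ≤ 1, so tw(G) ≥ 2. Combining the bounds, tw(G) = 2.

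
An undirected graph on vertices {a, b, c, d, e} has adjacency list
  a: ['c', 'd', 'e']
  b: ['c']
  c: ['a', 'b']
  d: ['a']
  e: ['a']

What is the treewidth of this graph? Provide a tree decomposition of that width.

Treewidth 1.
One such decomposition:
Bags: B1 = {a, c}  B2 = {a, d}  B3 = {b, c}  B4 = {a, e}
Tree: B1–B2, B1–B3, B2–B4

Every bag has size at most 2, so the width is 2 − 1 = 1 and tw(G) ≤ 1. Any graph with an edge has treewidth ≥ 1, and G has the edge c–a. Hence tw(G) = 1 exactly.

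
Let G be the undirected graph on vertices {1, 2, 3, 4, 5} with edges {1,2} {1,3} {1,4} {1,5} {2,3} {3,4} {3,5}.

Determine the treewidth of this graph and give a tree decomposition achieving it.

Each bag holds 3 vertices, so the decomposition has width 2, which upper-bounds the treewidth. Conversely, {1, 2, 3} is a clique of size 3, and the vertices of any clique must share a bag in every tree decomposition; so some bag has ≥ 3 vertices and tw(G) ≥ 2. Hence tw(G) = 2 exactly.

Treewidth 2.
One such decomposition:
Bags: B1 = {1, 2, 3}  B2 = {1, 3, 5}  B3 = {1, 3, 4}
Tree: B1–B2, B1–B3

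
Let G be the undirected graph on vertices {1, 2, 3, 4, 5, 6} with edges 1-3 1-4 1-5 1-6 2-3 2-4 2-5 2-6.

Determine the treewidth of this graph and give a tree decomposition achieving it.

Each bag holds 3 vertices, so the decomposition has width 2, which upper-bounds the treewidth. For the lower bound, G contains the cycle 2–6–1–5–2, so G is not a forest; only forests have treewidth ≤ 1, hence tw(G) ≥ 2. Combining the bounds, tw(G) = 2.

Treewidth 2.
One optimal decomposition is:
Bags: B1 = {1, 2, 6}  B2 = {1, 2, 5}  B3 = {1, 2, 3}  B4 = {1, 2, 4}
Tree: B1–B2, B2–B3, B3–B4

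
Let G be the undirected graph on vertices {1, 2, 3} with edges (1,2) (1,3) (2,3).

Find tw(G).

A width-2 tree decomposition is:
Bags: B1 = {1, 2, 3}
Tree: (single bag)
With just one bag of size 3, the width is 3 − 1 = 2, so tw(G) ≤ 2. Conversely, {1, 2, 3} is a clique of size 3, and the vertices of any clique must share a bag in every tree decomposition; so some bag has ≥ 3 vertices and tw(G) ≥ 2. Combining the bounds, tw(G) = 2.

2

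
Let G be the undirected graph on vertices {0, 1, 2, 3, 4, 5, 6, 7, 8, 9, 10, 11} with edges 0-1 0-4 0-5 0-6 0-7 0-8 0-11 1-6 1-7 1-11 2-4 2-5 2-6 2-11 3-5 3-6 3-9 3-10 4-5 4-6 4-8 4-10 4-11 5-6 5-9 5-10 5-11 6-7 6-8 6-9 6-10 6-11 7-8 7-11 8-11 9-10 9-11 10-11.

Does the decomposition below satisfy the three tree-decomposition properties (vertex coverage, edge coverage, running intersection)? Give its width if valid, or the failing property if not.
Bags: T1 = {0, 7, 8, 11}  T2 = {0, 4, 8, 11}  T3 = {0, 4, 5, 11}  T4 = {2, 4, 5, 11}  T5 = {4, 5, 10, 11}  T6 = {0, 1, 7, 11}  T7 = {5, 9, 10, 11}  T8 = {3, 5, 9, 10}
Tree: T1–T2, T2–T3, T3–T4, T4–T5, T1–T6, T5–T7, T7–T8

No — vertex 6 appears in no bag.

A tree decomposition must satisfy three properties: every vertex lies in some bag; for every edge, both endpoints lie together in some bag; and for every vertex, the bags containing it form a connected subtree. Here vertex 6 appears in no bag, so the decomposition is invalid.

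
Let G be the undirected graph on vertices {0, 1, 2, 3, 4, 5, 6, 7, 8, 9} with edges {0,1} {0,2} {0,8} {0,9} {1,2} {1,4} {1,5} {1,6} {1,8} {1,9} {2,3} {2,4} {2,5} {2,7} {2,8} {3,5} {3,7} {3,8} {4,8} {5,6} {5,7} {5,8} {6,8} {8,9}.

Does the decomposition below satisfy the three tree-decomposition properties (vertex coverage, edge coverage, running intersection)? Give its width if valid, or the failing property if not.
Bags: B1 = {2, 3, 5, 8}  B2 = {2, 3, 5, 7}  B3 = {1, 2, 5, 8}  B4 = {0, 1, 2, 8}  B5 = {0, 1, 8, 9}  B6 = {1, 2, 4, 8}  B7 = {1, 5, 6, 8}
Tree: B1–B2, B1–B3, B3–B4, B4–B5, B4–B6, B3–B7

Every vertex of G appears in some bag (union = {0, 1, 2, 3, 4, 5, 6, 7, 8, 9}); every edge is covered by a bag; and for each vertex v the set of bags containing v is connected in the bag tree. The decomposition is therefore valid. The largest bag has 4 vertices, so the width is 3.

Yes; width 3.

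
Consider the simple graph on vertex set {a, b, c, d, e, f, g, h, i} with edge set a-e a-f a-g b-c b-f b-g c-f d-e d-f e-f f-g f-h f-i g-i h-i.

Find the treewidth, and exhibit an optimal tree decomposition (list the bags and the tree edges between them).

The largest bag has 3 vertices, giving width 2; this decomposition certifies tw(G) ≤ 2. Conversely, {d, e, f} is a clique of size 3, and the vertices of any clique must share a bag in every tree decomposition; so some bag has ≥ 3 vertices and tw(G) ≥ 2. The upper and lower bounds meet at 2, so that is the treewidth.

Treewidth 2.
Bags: B1 = {a, f, g}  B2 = {f, g, i}  B3 = {f, h, i}  B4 = {b, f, g}  B5 = {b, c, f}  B6 = {a, e, f}  B7 = {d, e, f}
Tree: B1–B2, B2–B3, B1–B4, B4–B5, B1–B6, B6–B7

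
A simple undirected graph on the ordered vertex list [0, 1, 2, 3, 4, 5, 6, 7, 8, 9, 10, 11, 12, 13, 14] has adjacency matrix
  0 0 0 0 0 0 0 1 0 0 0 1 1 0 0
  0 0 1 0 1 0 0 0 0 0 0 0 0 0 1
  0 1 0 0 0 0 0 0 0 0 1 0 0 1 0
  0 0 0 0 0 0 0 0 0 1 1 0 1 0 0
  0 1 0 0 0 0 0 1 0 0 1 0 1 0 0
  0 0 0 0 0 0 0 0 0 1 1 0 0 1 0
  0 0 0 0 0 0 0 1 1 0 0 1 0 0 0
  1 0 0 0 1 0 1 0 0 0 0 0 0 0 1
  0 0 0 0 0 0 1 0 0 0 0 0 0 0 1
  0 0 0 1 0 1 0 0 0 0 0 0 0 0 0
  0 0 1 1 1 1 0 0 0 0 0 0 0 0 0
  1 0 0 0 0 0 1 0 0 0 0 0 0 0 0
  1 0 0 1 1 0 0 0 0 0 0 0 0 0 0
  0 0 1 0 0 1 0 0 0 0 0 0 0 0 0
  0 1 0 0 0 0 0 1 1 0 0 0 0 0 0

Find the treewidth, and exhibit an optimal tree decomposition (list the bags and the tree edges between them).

Every bag has size at most 4, so the width is 4 − 1 = 3 and tw(G) ≤ 3. For the lower bound: the 4 vertex sets {5,9,13}, {2}, {10}, {1,3,4,12} are disjoint, each induces a connected subgraph, and every pair is joined by at least one edge of G. Contracting each set to a single vertex therefore yields K_{4} as a minor, and since treewidth is minor-monotone, tw(G) ≥ tw(K_{4}) = 3. The upper and lower bounds meet at 3, so that is the treewidth.

Treewidth 3.
One such decomposition:
Bags: B1 = {2, 5, 9, 13}  B2 = {2, 5, 9, 10}  B3 = {2, 3, 9, 10}  B4 = {1, 2, 3, 10}  B5 = {1, 3, 4, 10}  B6 = {1, 3, 4, 12}  B7 = {1, 4, 12, 14}  B8 = {4, 7, 12, 14}  B9 = {0, 7, 12, 14}  B10 = {0, 7, 8, 14}  B11 = {0, 6, 7, 8}  B12 = {0, 6, 8, 11}
Tree: B1–B2, B2–B3, B3–B4, B4–B5, B5–B6, B6–B7, B7–B8, B8–B9, B9–B10, B10–B11, B11–B12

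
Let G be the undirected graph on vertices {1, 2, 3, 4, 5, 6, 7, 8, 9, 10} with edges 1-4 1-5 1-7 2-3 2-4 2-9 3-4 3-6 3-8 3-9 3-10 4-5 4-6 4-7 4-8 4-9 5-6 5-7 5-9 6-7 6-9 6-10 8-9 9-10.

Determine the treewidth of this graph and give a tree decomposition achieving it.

Every bag has size at most 4, so the width is 4 − 1 = 3 and tw(G) ≤ 3. Conversely, {3, 6, 9, 10} is a clique of size 4, and the vertices of any clique must share a bag in every tree decomposition; so some bag has ≥ 4 vertices and tw(G) ≥ 3. Therefore the treewidth is 3.

Treewidth 3.
One optimal decomposition is:
Bags: B1 = {3, 4, 8, 9}  B2 = {3, 4, 6, 9}  B3 = {2, 3, 4, 9}  B4 = {4, 5, 6, 9}  B5 = {4, 5, 6, 7}  B6 = {3, 6, 9, 10}  B7 = {1, 4, 5, 7}
Tree: B1–B2, B2–B3, B2–B4, B4–B5, B2–B6, B5–B7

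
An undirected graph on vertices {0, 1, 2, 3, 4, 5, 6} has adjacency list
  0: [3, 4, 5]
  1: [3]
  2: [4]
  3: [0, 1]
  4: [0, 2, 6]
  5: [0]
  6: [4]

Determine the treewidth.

1

A width-1 tree decomposition is:
Bags: B1 = {0, 4}  B2 = {0, 3}  B3 = {1, 3}  B4 = {2, 4}  B5 = {4, 6}  B6 = {0, 5}
Tree: B1–B2, B2–B3, B1–B4, B4–B5, B2–B6
Every bag has size at most 2, so the width is 2 − 1 = 1 and tw(G) ≤ 1. Since G has at least one edge (e.g. 4–0), it is not an edgeless graph, so tw(G) ≥ 1. Therefore the treewidth is 1.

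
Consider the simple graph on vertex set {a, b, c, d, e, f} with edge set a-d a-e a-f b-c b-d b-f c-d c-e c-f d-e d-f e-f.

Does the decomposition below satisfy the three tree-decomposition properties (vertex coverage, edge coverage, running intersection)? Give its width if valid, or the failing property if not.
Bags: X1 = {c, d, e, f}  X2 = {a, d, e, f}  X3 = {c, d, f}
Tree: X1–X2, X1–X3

No — vertex b appears in no bag.

A tree decomposition must satisfy three properties: every vertex lies in some bag; for every edge, both endpoints lie together in some bag; and for every vertex, the bags containing it form a connected subtree. Here vertex b appears in no bag, so the decomposition is invalid.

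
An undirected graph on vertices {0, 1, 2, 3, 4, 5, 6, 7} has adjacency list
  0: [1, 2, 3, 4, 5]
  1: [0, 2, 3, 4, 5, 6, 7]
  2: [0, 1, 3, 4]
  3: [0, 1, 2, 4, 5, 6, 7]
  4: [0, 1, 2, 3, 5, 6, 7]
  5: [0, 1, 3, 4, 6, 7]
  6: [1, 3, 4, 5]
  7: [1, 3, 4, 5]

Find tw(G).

4

A width-4 tree decomposition is:
Bags: B1 = {0, 1, 3, 4, 5}  B2 = {0, 1, 2, 3, 4}  B3 = {1, 3, 4, 5, 6}  B4 = {1, 3, 4, 5, 7}
Tree: B1–B2, B1–B3, B3–B4
The largest bag has 5 vertices, giving width 4; this decomposition certifies tw(G) ≤ 4. Conversely, {0, 1, 2, 3, 4} is a clique of size 5, and the vertices of any clique must share a bag in every tree decomposition; so some bag has ≥ 5 vertices and tw(G) ≥ 4. Therefore the treewidth is 4.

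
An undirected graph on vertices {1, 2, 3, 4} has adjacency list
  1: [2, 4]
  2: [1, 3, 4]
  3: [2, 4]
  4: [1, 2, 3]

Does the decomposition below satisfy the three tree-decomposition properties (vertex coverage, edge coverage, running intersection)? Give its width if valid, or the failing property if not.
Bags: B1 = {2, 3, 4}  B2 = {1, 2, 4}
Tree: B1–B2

Yes; width 2.

Checking the three conditions: (i) the bags cover all of {1, 2, 3, 4}; (ii) for each edge, some bag contains both endpoints; (iii) the bags containing any fixed vertex form a subtree. All hold, so the decomposition is valid with width 3 − 1 = 2.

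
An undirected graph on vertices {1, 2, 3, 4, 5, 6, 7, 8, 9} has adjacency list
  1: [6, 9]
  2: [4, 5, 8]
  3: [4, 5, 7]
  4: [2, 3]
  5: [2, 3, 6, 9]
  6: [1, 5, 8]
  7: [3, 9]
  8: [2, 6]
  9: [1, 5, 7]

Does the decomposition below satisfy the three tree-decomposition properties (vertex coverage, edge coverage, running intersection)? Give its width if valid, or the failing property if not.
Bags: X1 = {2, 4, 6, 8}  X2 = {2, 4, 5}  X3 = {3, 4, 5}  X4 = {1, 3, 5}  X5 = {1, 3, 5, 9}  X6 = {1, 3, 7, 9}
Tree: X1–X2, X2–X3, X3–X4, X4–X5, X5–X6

No — edge (6,5) lies in no bag.

A tree decomposition must satisfy three properties: every vertex lies in some bag; for every edge, both endpoints lie together in some bag; and for every vertex, the bags containing it form a connected subtree. Here edge (6,5) lies in no bag, so the decomposition is invalid.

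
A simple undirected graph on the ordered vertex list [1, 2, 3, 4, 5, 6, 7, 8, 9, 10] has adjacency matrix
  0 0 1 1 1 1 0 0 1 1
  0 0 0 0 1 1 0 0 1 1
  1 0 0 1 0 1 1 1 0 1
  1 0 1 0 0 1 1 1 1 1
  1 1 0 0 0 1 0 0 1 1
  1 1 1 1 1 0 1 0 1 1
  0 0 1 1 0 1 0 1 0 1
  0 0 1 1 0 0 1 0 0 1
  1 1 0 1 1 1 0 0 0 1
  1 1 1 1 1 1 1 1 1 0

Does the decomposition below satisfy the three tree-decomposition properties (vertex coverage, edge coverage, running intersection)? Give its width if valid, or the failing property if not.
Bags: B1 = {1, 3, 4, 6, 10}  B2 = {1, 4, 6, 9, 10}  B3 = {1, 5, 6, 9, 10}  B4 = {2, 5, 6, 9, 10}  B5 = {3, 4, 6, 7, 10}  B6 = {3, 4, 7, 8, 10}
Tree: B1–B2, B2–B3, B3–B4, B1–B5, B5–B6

Checking the three conditions: (i) the bags cover all of {1, 2, 3, 4, 5, 6, 7, 8, 9, 10}; (ii) for each edge, some bag contains both endpoints; (iii) the bags containing any fixed vertex form a subtree. All hold, so the decomposition is valid with width 5 − 1 = 4.

Yes; width 4.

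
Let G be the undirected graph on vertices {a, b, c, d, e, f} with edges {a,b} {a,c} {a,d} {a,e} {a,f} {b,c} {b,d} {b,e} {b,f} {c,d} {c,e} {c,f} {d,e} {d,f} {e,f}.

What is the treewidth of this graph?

A width-5 tree decomposition is:
Bags: B1 = {a, b, c, d, e, f}
Tree: (single bag)
With just one bag of size 6, the width is 6 − 1 = 5, so tw(G) ≤ 5. For the lower bound, the 6 vertices {a, b, c, d, e, f} are pairwise adjacent, and any tree decomposition puts a clique entirely inside one bag — forcing width ≥ 5. Hence tw(G) = 5 exactly.

5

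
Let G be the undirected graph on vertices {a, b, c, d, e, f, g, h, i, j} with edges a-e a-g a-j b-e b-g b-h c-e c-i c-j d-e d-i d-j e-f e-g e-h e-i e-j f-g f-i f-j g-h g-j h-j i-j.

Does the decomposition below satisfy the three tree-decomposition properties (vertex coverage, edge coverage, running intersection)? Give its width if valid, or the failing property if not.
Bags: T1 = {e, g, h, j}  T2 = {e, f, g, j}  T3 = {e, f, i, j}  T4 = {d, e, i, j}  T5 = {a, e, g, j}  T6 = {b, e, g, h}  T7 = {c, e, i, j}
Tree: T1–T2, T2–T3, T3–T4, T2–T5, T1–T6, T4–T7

Yes; width 3.

Every vertex of G appears in some bag (union = {a, b, c, d, e, f, g, h, i, j}); every edge is covered by a bag; and for each vertex v the set of bags containing v is connected in the bag tree. The decomposition is therefore valid. The largest bag has 4 vertices, so the width is 3.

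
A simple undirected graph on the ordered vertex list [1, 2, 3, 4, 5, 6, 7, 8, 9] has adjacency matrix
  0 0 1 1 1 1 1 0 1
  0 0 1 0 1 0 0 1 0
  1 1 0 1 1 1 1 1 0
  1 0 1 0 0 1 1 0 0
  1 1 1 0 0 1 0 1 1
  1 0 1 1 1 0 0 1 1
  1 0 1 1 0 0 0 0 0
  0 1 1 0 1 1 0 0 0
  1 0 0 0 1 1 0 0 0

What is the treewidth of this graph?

A width-3 tree decomposition is:
Bags: B1 = {1, 5, 6, 9}  B2 = {1, 3, 5, 6}  B3 = {3, 5, 6, 8}  B4 = {1, 3, 4, 6}  B5 = {1, 3, 4, 7}  B6 = {2, 3, 5, 8}
Tree: B1–B2, B2–B3, B2–B4, B4–B5, B3–B6
The largest bag has 4 vertices, giving width 3; this decomposition certifies tw(G) ≤ 3. On the other hand G contains the 4-clique {1, 5, 6, 9}. A clique must lie in a single bag of any decomposition, so no decomposition can have width below 3. The upper and lower bounds meet at 3, so that is the treewidth.

3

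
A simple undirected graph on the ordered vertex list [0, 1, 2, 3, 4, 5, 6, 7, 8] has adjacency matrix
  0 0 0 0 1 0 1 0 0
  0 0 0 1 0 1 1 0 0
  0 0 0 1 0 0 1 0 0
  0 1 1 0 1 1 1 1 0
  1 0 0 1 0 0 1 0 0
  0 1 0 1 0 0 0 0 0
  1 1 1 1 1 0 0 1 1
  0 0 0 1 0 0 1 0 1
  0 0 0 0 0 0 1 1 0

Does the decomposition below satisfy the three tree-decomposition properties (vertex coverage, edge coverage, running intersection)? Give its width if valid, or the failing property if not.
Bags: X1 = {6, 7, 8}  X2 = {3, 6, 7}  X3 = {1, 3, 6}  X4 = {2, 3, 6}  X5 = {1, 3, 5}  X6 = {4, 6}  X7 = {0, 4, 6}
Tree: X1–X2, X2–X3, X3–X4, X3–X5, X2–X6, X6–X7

A tree decomposition must satisfy three properties: every vertex lies in some bag; for every edge, both endpoints lie together in some bag; and for every vertex, the bags containing it form a connected subtree. Here edge (3,4) lies in no bag, so the decomposition is invalid.

No — edge (3,4) lies in no bag.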